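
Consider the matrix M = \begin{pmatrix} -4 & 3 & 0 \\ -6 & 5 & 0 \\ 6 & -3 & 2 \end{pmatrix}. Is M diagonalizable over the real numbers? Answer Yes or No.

Yes

Characteristic polynomial: p(s) = s^3 - 3s^2 + 4 = (s - 2)^2(s + 1).
s = 2 has algebraic multiplicity 2; rank(M − 2I) = 1, so geometric multiplicity = 2.
Every eigenvalue has geometric = algebraic multiplicity, so M is diagonalizable.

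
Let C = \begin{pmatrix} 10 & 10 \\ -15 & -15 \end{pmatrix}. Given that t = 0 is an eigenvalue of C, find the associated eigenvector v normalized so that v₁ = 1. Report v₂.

-1

C = [[10, 10], [-15, -15]].
Solving (C)v = 0 gives the eigenspace spanned by (1, -1).
With v₁ = 1, v = (1, -1), so v₂ = -1.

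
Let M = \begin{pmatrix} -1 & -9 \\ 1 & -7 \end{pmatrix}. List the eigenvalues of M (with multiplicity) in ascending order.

Characteristic polynomial: p(r) = r^2 + 8r + 16 = (r + 4)^2.
Roots (with multiplicity): -4, -4.

-4, -4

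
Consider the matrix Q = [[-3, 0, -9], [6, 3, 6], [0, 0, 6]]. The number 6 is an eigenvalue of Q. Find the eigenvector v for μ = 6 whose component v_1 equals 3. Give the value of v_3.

Q − 6I = [[-9, 0, -9], [6, -3, 6], [0, 0, 0]].
Solving (Q − 6I)v = 0 gives the eigenspace spanned by (3, 0, -3).
With v_1 = 3, v = (3, 0, -3), so v_3 = -3.

-3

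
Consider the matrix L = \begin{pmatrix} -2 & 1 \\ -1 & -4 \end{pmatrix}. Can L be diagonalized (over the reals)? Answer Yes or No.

No

Characteristic polynomial: p(r) = r^2 + 6r + 9 = (r + 3)^2.
r = -3 has algebraic multiplicity 2; rank(L + 3I) = 1, so geometric multiplicity = 1.
Geometric multiplicity < algebraic multiplicity, so L is not diagonalizable.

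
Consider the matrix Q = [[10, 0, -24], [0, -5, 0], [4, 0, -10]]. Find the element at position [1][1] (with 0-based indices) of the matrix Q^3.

-125

Characteristic polynomial: s^3 + 5s^2 - 4s - 20 = (s - 2)(s + 2)(s + 5), so the eigenvalues are -5, -2, 2.
s=-2: eigenvector (2, 0, 1).
s=-5: eigenvector (0, 1, 0).
s=2: eigenvector (3, 0, 1).
P = [[2, 0, 3], [0, 1, 0], [1, 0, 1]], D = diag(-2, -5, 2), P⁻¹ = [[-1, 0, 3], [0, 1, 0], [1, 0, -2]].
Q³ = P·diag(-8, -125, 8)·P⁻¹ = [[40, 0, -96], [0, -125, 0], [16, 0, -40]].
The requested entry is -125.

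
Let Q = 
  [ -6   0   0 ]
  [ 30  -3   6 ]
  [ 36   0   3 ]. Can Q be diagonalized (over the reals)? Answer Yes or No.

Yes

Characteristic polynomial: p(s) = s^3 + 6s^2 - 9s - 54 = (s - 3)(s + 3)(s + 6).
All 3 eigenvalues are distinct, so Q is diagonalizable.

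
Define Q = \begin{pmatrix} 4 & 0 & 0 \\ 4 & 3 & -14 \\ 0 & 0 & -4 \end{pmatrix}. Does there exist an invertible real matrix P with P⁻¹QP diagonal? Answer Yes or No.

Yes

Characteristic polynomial: p(s) = s^3 - 3s^2 - 16s + 48 = (s - 4)(s - 3)(s + 4).
All 3 eigenvalues are distinct, so Q is diagonalizable.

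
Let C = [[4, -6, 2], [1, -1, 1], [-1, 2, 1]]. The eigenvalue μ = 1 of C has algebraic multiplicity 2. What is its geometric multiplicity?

1

C − 1I = [[3, -6, 2], [1, -2, 1], [-1, 2, 0]].
This matrix has rank 2, so its null space has dimension 3 − 2 = 1.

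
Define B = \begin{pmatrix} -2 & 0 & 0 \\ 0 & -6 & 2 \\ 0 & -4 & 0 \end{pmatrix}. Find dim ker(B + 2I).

2

B + 2I = [[0, 0, 0], [0, -4, 2], [0, -4, 2]].
This matrix has rank 1, so its null space has dimension 3 − 1 = 2.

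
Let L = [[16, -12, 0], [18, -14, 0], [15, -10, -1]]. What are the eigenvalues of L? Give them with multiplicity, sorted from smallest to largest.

-2, -1, 4

Characteristic polynomial: p(μ) = μ^3 - μ^2 - 10μ - 8 = (μ - 4)(μ + 1)(μ + 2).
Roots (with multiplicity): -2, -1, 4.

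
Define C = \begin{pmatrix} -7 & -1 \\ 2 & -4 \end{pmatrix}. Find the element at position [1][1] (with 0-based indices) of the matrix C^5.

1526

Characteristic polynomial: μ^2 + 11μ + 30 = (μ + 5)(μ + 6), so the eigenvalues are -6, -5.
μ=-5: eigenvector (1, -2).
μ=-6: eigenvector (1, -1).
P = [[1, 1], [-2, -1]], D = diag(-5, -6), P⁻¹ = [[-1, -1], [2, 1]].
C⁵ = P·diag(-3125, -7776)·P⁻¹ = [[-12427, -4651], [9302, 1526]].
The requested entry is 1526.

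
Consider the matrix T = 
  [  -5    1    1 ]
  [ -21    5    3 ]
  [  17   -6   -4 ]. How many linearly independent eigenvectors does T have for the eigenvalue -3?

T + 3I = [[-2, 1, 1], [-21, 8, 3], [17, -6, -1]].
This matrix has rank 2, so its null space has dimension 3 − 2 = 1.

1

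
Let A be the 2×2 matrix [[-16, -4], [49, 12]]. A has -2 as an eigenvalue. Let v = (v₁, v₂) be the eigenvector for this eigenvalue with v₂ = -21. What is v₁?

6

A + 2I = [[-14, -4], [49, 14]].
Solving (A + 2I)v = 0 gives the eigenspace spanned by (6, -21).
With v₂ = -21, v = (6, -21), so v₁ = 6.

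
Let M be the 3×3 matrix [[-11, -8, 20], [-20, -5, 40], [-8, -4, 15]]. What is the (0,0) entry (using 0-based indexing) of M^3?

Characteristic polynomial: t^3 + t^2 - 25t - 25 = (t - 5)(t + 1)(t + 5), so the eigenvalues are -5, -1, 5.
t=5: eigenvector (1, -2, 0).
t=-5: eigenvector (2, 1, 1).
t=-1: eigenvector (2, 0, 1).
P = [[1, 2, 2], [-2, 1, 0], [0, 1, 1]], D = diag(5, -5, -1), P⁻¹ = [[1, 0, -2], [2, 1, -4], [-2, -1, 5]].
M³ = P·diag(125, -125, -1)·P⁻¹ = [[-371, -248, 740], [-500, -125, 1000], [-248, -124, 495]].
The requested entry is -371.

-371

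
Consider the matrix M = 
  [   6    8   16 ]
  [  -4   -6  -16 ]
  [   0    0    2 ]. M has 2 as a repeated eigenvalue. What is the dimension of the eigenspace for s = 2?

2

M − 2I = [[4, 8, 16], [-4, -8, -16], [0, 0, 0]].
This matrix has rank 1, so its null space has dimension 3 − 1 = 2.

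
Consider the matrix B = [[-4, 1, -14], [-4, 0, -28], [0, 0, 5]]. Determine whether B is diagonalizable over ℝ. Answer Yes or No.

Characteristic polynomial: p(t) = t^3 - t^2 - 16t - 20 = (t - 5)(t + 2)^2.
t = -2 has algebraic multiplicity 2; rank(B + 2I) = 2, so geometric multiplicity = 1.
Geometric multiplicity < algebraic multiplicity, so B is not diagonalizable.

No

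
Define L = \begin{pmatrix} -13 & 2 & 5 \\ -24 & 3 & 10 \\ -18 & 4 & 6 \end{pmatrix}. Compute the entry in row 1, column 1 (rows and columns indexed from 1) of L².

Characteristic polynomial: λ^3 + 4λ^2 - λ - 4 = (λ - 1)(λ + 1)(λ + 4), so the eigenvalues are -4, -1, 1.
λ=-4: eigenvector (-1, -2, -1).
λ=1: eigenvector (1, 2, 2).
λ=-1: eigenvector (1, 1, 2).
P = [[-1, 1, 1], [-2, 2, 1], [-1, 2, 2]], D = diag(-4, 1, -1), P⁻¹ = [[-2, 0, 1], [-3, 1, 1], [2, -1, 0]].
L² = P·diag(16, 1, 1)·P⁻¹ = [[31, 0, -15], [60, 1, -30], [30, 0, -14]].
The requested entry is 31.

31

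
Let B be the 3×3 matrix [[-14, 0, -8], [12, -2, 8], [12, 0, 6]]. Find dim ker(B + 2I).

2

B + 2I = [[-12, 0, -8], [12, 0, 8], [12, 0, 8]].
This matrix has rank 1, so its null space has dimension 3 − 1 = 2.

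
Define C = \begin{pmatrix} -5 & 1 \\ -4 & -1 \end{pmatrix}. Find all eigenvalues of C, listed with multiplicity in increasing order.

Characteristic polynomial: p(s) = s^2 + 6s + 9 = (s + 3)^2.
Roots (with multiplicity): -3, -3.

-3, -3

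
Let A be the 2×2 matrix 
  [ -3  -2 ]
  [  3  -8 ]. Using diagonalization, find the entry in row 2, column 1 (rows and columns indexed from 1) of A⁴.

Characteristic polynomial: μ^2 + 11μ + 30 = (μ + 5)(μ + 6), so the eigenvalues are -6, -5.
μ=-6: eigenvector (2, 3).
μ=-5: eigenvector (1, 1).
P = [[2, 1], [3, 1]], D = diag(-6, -5), P⁻¹ = [[-1, 1], [3, -2]].
A⁴ = P·diag(1296, 625)·P⁻¹ = [[-717, 1342], [-2013, 2638]].
The requested entry is -2013.

-2013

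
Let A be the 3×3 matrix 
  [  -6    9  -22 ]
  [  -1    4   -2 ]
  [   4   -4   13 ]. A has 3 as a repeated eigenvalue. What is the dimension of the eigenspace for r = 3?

1

A − 3I = [[-9, 9, -22], [-1, 1, -2], [4, -4, 10]].
This matrix has rank 2, so its null space has dimension 3 − 2 = 1.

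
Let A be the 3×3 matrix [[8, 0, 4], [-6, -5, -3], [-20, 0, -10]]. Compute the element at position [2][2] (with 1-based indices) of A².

Characteristic polynomial: λ^3 + 7λ^2 + 10λ = λ(λ + 2)(λ + 5), so the eigenvalues are -5, -2, 0.
λ=-2: eigenvector (-2, -1, 5).
λ=-5: eigenvector (0, 1, 0).
λ=0: eigenvector (1, 0, -2).
P = [[-2, 0, 1], [-1, 1, 0], [5, 0, -2]], D = diag(-2, -5, 0), P⁻¹ = [[2, 0, 1], [2, 1, 1], [5, 0, 2]].
A² = P·diag(4, 25, 0)·P⁻¹ = [[-16, 0, -8], [42, 25, 21], [40, 0, 20]].
The requested entry is 25.

25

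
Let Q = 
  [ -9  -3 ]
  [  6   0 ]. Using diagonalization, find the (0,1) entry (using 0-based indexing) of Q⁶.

Characteristic polynomial: μ^2 + 9μ + 18 = (μ + 3)(μ + 6), so the eigenvalues are -6, -3.
μ=-3: eigenvector (-1, 2).
μ=-6: eigenvector (-1, 1).
P = [[-1, -1], [2, 1]], D = diag(-3, -6), P⁻¹ = [[1, 1], [-2, -1]].
Q⁶ = P·diag(729, 46656)·P⁻¹ = [[92583, 45927], [-91854, -45198]].
The requested entry is 45927.

45927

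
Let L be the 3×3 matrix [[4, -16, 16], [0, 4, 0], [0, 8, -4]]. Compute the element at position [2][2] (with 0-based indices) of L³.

Characteristic polynomial: r^3 - 4r^2 - 16r + 64 = (r - 4)^2(r + 4), so the eigenvalues are -4, 4, 4.
r=4: eigenvector (1, 0, 0).
r=4: eigenvector (-2, 1, 1).
r=-4: eigenvector (-2, 0, 1).
P = [[1, -2, -2], [0, 1, 0], [0, 1, 1]], D = diag(4, 4, -4), P⁻¹ = [[1, 0, 2], [0, 1, 0], [0, -1, 1]].
L³ = P·diag(64, 64, -64)·P⁻¹ = [[64, -256, 256], [0, 64, 0], [0, 128, -64]].
The requested entry is -64.

-64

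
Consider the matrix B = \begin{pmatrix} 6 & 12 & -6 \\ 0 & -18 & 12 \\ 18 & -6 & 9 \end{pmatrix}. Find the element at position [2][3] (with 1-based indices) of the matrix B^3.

Characteristic polynomial: r^3 + 3r^2 - 36r - 108 = (r - 6)(r + 3)(r + 6), so the eigenvalues are -6, -3, 6.
r=-6: eigenvector (1, -2, -2).
r=6: eigenvector (0, 1, 2).
r=-3: eigenvector (-2, 4, 5).
P = [[1, 0, -2], [-2, 1, 4], [-2, 2, 5]], D = diag(-6, 6, -3), P⁻¹ = [[-3, -4, 2], [2, 1, 0], [-2, -2, 1]].
B³ = P·diag(-216, 216, -27)·P⁻¹ = [[540, 756, -378], [-648, -1296, 756], [-162, -1026, 729]].
The requested entry is 756.

756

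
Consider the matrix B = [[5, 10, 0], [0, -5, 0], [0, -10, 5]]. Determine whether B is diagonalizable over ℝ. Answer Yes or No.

Characteristic polynomial: p(r) = r^3 - 5r^2 - 25r + 125 = (r - 5)^2(r + 5).
r = 5 has algebraic multiplicity 2; rank(B − 5I) = 1, so geometric multiplicity = 2.
Every eigenvalue has geometric = algebraic multiplicity, so B is diagonalizable.

Yes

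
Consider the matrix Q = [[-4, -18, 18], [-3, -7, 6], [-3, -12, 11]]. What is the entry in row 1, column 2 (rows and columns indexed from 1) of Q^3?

Characteristic polynomial: λ^3 - 21λ - 20 = (λ - 5)(λ + 1)(λ + 4), so the eigenvalues are -4, -1, 5.
λ=5: eigenvector (-2, 0, -1).
λ=-4: eigenvector (1, 1, 1).
λ=-1: eigenvector (0, 1, 1).
P = [[-2, 1, 0], [0, 1, 1], [-1, 1, 1]], D = diag(5, -4, -1), P⁻¹ = [[0, 1, -1], [1, 2, -2], [-1, -1, 2]].
Q³ = P·diag(125, -64, -1)·P⁻¹ = [[-64, -378, 378], [-63, -127, 126], [-63, -252, 251]].
The requested entry is -378.

-378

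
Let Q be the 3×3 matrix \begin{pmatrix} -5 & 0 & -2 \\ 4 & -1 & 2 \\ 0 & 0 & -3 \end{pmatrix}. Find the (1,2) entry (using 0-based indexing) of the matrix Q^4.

-544

Characteristic polynomial: r^3 + 9r^2 + 23r + 15 = (r + 1)(r + 3)(r + 5), so the eigenvalues are -5, -3, -1.
r=-5: eigenvector (1, -1, 0).
r=-1: eigenvector (0, 1, 0).
r=-3: eigenvector (-1, 1, 1).
P = [[1, 0, -1], [-1, 1, 1], [0, 0, 1]], D = diag(-5, -1, -3), P⁻¹ = [[1, 0, 1], [1, 1, 0], [0, 0, 1]].
Q⁴ = P·diag(625, 1, 81)·P⁻¹ = [[625, 0, 544], [-624, 1, -544], [0, 0, 81]].
The requested entry is -544.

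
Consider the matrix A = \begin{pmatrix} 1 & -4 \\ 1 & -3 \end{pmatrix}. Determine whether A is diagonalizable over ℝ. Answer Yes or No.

Characteristic polynomial: p(r) = r^2 + 2r + 1 = (r + 1)^2.
r = -1 has algebraic multiplicity 2; rank(A + 1I) = 1, so geometric multiplicity = 1.
Geometric multiplicity < algebraic multiplicity, so A is not diagonalizable.

No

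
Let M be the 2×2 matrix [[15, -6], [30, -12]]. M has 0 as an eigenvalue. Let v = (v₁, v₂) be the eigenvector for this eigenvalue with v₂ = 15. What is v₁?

6

M = [[15, -6], [30, -12]].
Solving (M)v = 0 gives the eigenspace spanned by (6, 15).
With v₂ = 15, v = (6, 15), so v₁ = 6.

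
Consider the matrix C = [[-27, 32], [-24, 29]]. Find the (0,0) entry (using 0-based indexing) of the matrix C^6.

Characteristic polynomial: s^2 - 2s - 15 = (s - 5)(s + 3), so the eigenvalues are -3, 5.
s=-3: eigenvector (4, 3).
s=5: eigenvector (1, 1).
P = [[4, 1], [3, 1]], D = diag(-3, 5), P⁻¹ = [[1, -1], [-3, 4]].
C⁶ = P·diag(729, 15625)·P⁻¹ = [[-43959, 59584], [-44688, 60313]].
The requested entry is -43959.

-43959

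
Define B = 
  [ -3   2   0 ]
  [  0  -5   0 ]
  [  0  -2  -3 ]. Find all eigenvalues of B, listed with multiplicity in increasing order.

Characteristic polynomial: p(λ) = λ^3 + 11λ^2 + 39λ + 45 = (λ + 3)^2(λ + 5).
Roots (with multiplicity): -5, -3, -3.

-5, -3, -3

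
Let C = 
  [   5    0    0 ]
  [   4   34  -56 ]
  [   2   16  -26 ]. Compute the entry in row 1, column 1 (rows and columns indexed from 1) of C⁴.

Characteristic polynomial: λ^3 - 13λ^2 + 52λ - 60 = (λ - 6)(λ - 5)(λ - 2), so the eigenvalues are 2, 5, 6.
λ=5: eigenvector (1, -4, -2).
λ=6: eigenvector (0, 2, 1).
λ=2: eigenvector (0, -7, -4).
P = [[1, 0, 0], [-4, 2, -7], [-2, 1, -4]], D = diag(5, 6, 2), P⁻¹ = [[1, 0, 0], [2, 4, -7], [0, 1, -2]].
C⁴ = P·diag(625, 1296, 16)·P⁻¹ = [[625, 0, 0], [2684, 10256, -17920], [1342, 5120, -8944]].
The requested entry is 625.

625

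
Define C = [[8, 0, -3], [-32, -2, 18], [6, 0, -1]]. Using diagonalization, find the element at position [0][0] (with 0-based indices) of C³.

Characteristic polynomial: r^3 - 5r^2 - 4r + 20 = (r - 5)(r - 2)(r + 2), so the eigenvalues are -2, 2, 5.
r=5: eigenvector (-1, 2, -1).
r=-2: eigenvector (0, 1, 0).
r=2: eigenvector (1, 1, 2).
P = [[-1, 0, 1], [2, 1, 1], [-1, 0, 2]], D = diag(5, -2, 2), P⁻¹ = [[-2, 0, 1], [5, 1, -3], [-1, 0, 1]].
C³ = P·diag(125, -8, 8)·P⁻¹ = [[242, 0, -117], [-548, -8, 282], [234, 0, -109]].
The requested entry is 242.

242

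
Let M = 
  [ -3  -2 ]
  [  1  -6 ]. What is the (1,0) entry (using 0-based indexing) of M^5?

2101

Characteristic polynomial: μ^2 + 9μ + 20 = (μ + 4)(μ + 5), so the eigenvalues are -5, -4.
μ=-5: eigenvector (-1, -1).
μ=-4: eigenvector (2, 1).
P = [[-1, 2], [-1, 1]], D = diag(-5, -4), P⁻¹ = [[1, -2], [1, -1]].
M⁵ = P·diag(-3125, -1024)·P⁻¹ = [[1077, -4202], [2101, -5226]].
The requested entry is 2101.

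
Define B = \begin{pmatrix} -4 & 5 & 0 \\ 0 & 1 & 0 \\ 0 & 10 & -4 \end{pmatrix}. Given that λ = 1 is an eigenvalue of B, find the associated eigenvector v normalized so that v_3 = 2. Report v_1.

1

B − 1I = [[-5, 5, 0], [0, 0, 0], [0, 10, -5]].
Solving (B − 1I)v = 0 gives the eigenspace spanned by (1, 1, 2).
With v_3 = 2, v = (1, 1, 2), so v_1 = 1.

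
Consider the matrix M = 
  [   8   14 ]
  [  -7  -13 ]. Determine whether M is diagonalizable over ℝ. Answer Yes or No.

Characteristic polynomial: p(r) = r^2 + 5r - 6 = (r - 1)(r + 6).
All 2 eigenvalues are distinct, so M is diagonalizable.

Yes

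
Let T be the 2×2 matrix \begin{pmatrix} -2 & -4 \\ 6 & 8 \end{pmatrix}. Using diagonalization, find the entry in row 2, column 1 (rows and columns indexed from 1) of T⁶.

Characteristic polynomial: s^2 - 6s + 8 = (s - 4)(s - 2), so the eigenvalues are 2, 4.
s=4: eigenvector (2, -3).
s=2: eigenvector (-1, 1).
P = [[2, -1], [-3, 1]], D = diag(4, 2), P⁻¹ = [[-1, -1], [-3, -2]].
T⁶ = P·diag(4096, 64)·P⁻¹ = [[-8000, -8064], [12096, 12160]].
The requested entry is 12096.

12096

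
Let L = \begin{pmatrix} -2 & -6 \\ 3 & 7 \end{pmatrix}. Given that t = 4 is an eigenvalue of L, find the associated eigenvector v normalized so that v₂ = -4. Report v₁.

L − 4I = [[-6, -6], [3, 3]].
Solving (L − 4I)v = 0 gives the eigenspace spanned by (4, -4).
With v₂ = -4, v = (4, -4), so v₁ = 4.

4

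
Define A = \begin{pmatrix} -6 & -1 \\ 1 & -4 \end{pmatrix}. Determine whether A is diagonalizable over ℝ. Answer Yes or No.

Characteristic polynomial: p(μ) = μ^2 + 10μ + 25 = (μ + 5)^2.
μ = -5 has algebraic multiplicity 2; rank(A + 5I) = 1, so geometric multiplicity = 1.
Geometric multiplicity < algebraic multiplicity, so A is not diagonalizable.

No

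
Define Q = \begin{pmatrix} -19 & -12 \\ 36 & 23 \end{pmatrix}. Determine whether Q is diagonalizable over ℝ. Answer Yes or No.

Characteristic polynomial: p(s) = s^2 - 4s - 5 = (s - 5)(s + 1).
All 2 eigenvalues are distinct, so Q is diagonalizable.

Yes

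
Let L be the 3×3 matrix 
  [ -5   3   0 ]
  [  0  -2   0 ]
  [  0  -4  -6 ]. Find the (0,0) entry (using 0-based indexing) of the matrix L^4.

Characteristic polynomial: μ^3 + 13μ^2 + 52μ + 60 = (μ + 2)(μ + 5)(μ + 6), so the eigenvalues are -6, -5, -2.
μ=-5: eigenvector (1, 0, 0).
μ=-2: eigenvector (1, 1, -1).
μ=-6: eigenvector (0, 0, 1).
P = [[1, 1, 0], [0, 1, 0], [0, -1, 1]], D = diag(-5, -2, -6), P⁻¹ = [[1, -1, 0], [0, 1, 0], [0, 1, 1]].
L⁴ = P·diag(625, 16, 1296)·P⁻¹ = [[625, -609, 0], [0, 16, 0], [0, 1280, 1296]].
The requested entry is 625.

625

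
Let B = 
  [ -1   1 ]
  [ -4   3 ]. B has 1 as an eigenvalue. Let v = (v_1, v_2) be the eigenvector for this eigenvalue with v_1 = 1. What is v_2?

2

B − 1I = [[-2, 1], [-4, 2]].
Solving (B − 1I)v = 0 gives the eigenspace spanned by (1, 2).
With v_1 = 1, v = (1, 2), so v_2 = 2.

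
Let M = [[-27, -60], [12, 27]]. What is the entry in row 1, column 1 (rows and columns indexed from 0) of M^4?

81

Characteristic polynomial: r^2 - 9 = (r - 3)(r + 3), so the eigenvalues are -3, 3.
r=-3: eigenvector (5, -2).
r=3: eigenvector (-2, 1).
P = [[5, -2], [-2, 1]], D = diag(-3, 3), P⁻¹ = [[1, 2], [2, 5]].
M⁴ = P·diag(81, 81)·P⁻¹ = [[81, 0], [0, 81]].
The requested entry is 81.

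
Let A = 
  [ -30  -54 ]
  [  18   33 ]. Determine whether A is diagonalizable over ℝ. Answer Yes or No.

Characteristic polynomial: p(r) = r^2 - 3r - 18 = (r - 6)(r + 3).
All 2 eigenvalues are distinct, so A is diagonalizable.

Yes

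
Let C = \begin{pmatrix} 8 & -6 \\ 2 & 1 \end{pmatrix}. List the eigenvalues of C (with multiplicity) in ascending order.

4, 5

Characteristic polynomial: p(λ) = λ^2 - 9λ + 20 = (λ - 5)(λ - 4).
Roots (with multiplicity): 4, 5.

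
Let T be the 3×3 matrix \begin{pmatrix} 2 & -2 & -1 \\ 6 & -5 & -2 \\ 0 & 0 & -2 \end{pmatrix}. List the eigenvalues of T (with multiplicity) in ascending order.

-2, -2, -1

Characteristic polynomial: p(μ) = μ^3 + 5μ^2 + 8μ + 4 = (μ + 1)(μ + 2)^2.
Roots (with multiplicity): -2, -2, -1.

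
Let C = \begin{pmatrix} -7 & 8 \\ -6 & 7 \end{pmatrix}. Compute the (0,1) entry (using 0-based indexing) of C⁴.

0

Characteristic polynomial: t^2 - 1 = (t - 1)(t + 1), so the eigenvalues are -1, 1.
t=-1: eigenvector (4, 3).
t=1: eigenvector (1, 1).
P = [[4, 1], [3, 1]], D = diag(-1, 1), P⁻¹ = [[1, -1], [-3, 4]].
C⁴ = P·diag(1, 1)·P⁻¹ = [[1, 0], [0, 1]].
The requested entry is 0.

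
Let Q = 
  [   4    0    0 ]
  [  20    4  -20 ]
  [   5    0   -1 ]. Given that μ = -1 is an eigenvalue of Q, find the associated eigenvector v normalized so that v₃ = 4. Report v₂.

16

Q + 1I = [[5, 0, 0], [20, 5, -20], [5, 0, 0]].
Solving (Q + 1I)v = 0 gives the eigenspace spanned by (0, 16, 4).
With v₃ = 4, v = (0, 16, 4), so v₂ = 16.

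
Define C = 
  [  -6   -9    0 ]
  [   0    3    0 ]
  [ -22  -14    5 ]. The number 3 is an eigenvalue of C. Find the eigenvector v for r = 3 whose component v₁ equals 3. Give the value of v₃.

12

C − 3I = [[-9, -9, 0], [0, 0, 0], [-22, -14, 2]].
Solving (C − 3I)v = 0 gives the eigenspace spanned by (3, -3, 12).
With v₁ = 3, v = (3, -3, 12), so v₃ = 12.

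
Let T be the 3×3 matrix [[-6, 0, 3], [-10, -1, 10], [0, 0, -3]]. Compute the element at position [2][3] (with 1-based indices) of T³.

430

Characteristic polynomial: s^3 + 10s^2 + 27s + 18 = (s + 1)(s + 3)(s + 6), so the eigenvalues are -6, -3, -1.
s=-6: eigenvector (1, 2, 0).
s=-1: eigenvector (0, 1, 0).
s=-3: eigenvector (1, 0, 1).
P = [[1, 0, 1], [2, 1, 0], [0, 0, 1]], D = diag(-6, -1, -3), P⁻¹ = [[1, 0, -1], [-2, 1, 2], [0, 0, 1]].
T³ = P·diag(-216, -1, -27)·P⁻¹ = [[-216, 0, 189], [-430, -1, 430], [0, 0, -27]].
The requested entry is 430.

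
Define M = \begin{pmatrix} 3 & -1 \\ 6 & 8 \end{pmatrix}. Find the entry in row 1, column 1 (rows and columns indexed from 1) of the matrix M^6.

-46437

Characteristic polynomial: μ^2 - 11μ + 30 = (μ - 6)(μ - 5), so the eigenvalues are 5, 6.
μ=6: eigenvector (-1, 3).
μ=5: eigenvector (1, -2).
P = [[-1, 1], [3, -2]], D = diag(6, 5), P⁻¹ = [[2, 1], [3, 1]].
M⁶ = P·diag(46656, 15625)·P⁻¹ = [[-46437, -31031], [186186, 108718]].
The requested entry is -46437.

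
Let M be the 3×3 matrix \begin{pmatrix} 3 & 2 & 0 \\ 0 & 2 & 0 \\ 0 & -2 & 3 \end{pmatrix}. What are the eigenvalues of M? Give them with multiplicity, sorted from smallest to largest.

2, 3, 3

Characteristic polynomial: p(μ) = μ^3 - 8μ^2 + 21μ - 18 = (μ - 3)^2(μ - 2).
Roots (with multiplicity): 2, 3, 3.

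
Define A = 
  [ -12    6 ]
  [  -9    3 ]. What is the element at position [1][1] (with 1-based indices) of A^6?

138510

Characteristic polynomial: t^2 + 9t + 18 = (t + 3)(t + 6), so the eigenvalues are -6, -3.
t=-3: eigenvector (-2, -3).
t=-6: eigenvector (1, 1).
P = [[-2, 1], [-3, 1]], D = diag(-3, -6), P⁻¹ = [[1, -1], [3, -2]].
A⁶ = P·diag(729, 46656)·P⁻¹ = [[138510, -91854], [137781, -91125]].
The requested entry is 138510.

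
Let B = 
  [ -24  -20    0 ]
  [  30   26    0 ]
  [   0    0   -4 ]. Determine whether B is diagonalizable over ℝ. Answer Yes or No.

Yes

Characteristic polynomial: p(t) = t^3 + 2t^2 - 32t - 96 = (t - 6)(t + 4)^2.
t = -4 has algebraic multiplicity 2; rank(B + 4I) = 1, so geometric multiplicity = 2.
Every eigenvalue has geometric = algebraic multiplicity, so B is diagonalizable.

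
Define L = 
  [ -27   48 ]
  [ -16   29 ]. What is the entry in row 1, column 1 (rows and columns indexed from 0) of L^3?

Characteristic polynomial: t^2 - 2t - 15 = (t - 5)(t + 3), so the eigenvalues are -3, 5.
t=5: eigenvector (-3, -2).
t=-3: eigenvector (2, 1).
P = [[-3, 2], [-2, 1]], D = diag(5, -3), P⁻¹ = [[1, -2], [2, -3]].
L³ = P·diag(125, -27)·P⁻¹ = [[-483, 912], [-304, 581]].
The requested entry is 581.

581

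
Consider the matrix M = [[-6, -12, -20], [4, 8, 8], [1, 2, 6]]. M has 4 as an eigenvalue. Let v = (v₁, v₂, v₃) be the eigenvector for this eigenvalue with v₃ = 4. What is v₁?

M − 4I = [[-10, -12, -20], [4, 4, 8], [1, 2, 2]].
Solving (M − 4I)v = 0 gives the eigenspace spanned by (-8, 0, 4).
With v₃ = 4, v = (-8, 0, 4), so v₁ = -8.

-8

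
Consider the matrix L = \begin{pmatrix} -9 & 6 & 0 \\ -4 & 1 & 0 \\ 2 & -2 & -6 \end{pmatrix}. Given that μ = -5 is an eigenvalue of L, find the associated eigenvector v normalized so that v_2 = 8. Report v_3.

8

L + 5I = [[-4, 6, 0], [-4, 6, 0], [2, -2, -1]].
Solving (L + 5I)v = 0 gives the eigenspace spanned by (12, 8, 8).
With v_2 = 8, v = (12, 8, 8), so v_3 = 8.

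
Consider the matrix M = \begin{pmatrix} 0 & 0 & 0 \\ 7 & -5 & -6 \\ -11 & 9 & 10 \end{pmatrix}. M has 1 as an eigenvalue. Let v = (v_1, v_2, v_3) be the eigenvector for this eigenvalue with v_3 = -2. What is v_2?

2

M − 1I = [[-1, 0, 0], [7, -6, -6], [-11, 9, 9]].
Solving (M − 1I)v = 0 gives the eigenspace spanned by (0, 2, -2).
With v_3 = -2, v = (0, 2, -2), so v_2 = 2.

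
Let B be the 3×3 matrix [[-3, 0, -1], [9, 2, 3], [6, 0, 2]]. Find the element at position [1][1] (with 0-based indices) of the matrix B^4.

Characteristic polynomial: t^3 - t^2 - 2t = t(t - 2)(t + 1), so the eigenvalues are -1, 0, 2.
t=-1: eigenvector (1, -1, -2).
t=2: eigenvector (0, 1, 0).
t=0: eigenvector (-1, 0, 3).
P = [[1, 0, -1], [-1, 1, 0], [-2, 0, 3]], D = diag(-1, 2, 0), P⁻¹ = [[3, 0, 1], [3, 1, 1], [2, 0, 1]].
B⁴ = P·diag(1, 16, 0)·P⁻¹ = [[3, 0, 1], [45, 16, 15], [-6, 0, -2]].
The requested entry is 16.

16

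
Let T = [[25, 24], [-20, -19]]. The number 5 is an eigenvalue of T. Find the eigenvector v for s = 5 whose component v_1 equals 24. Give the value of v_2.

T − 5I = [[20, 24], [-20, -24]].
Solving (T − 5I)v = 0 gives the eigenspace spanned by (24, -20).
With v_1 = 24, v = (24, -20), so v_2 = -20.

-20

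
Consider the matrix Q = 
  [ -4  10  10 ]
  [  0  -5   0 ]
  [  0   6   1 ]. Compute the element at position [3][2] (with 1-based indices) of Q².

-24

Characteristic polynomial: s^3 + 8s^2 + 11s - 20 = (s - 1)(s + 4)(s + 5), so the eigenvalues are -5, -4, 1.
s=-4: eigenvector (1, 0, 0).
s=-5: eigenvector (0, 1, -1).
s=1: eigenvector (2, 0, 1).
P = [[1, 0, 2], [0, 1, 0], [0, -1, 1]], D = diag(-4, -5, 1), P⁻¹ = [[1, -2, -2], [0, 1, 0], [0, 1, 1]].
Q² = P·diag(16, 25, 1)·P⁻¹ = [[16, -30, -30], [0, 25, 0], [0, -24, 1]].
The requested entry is -24.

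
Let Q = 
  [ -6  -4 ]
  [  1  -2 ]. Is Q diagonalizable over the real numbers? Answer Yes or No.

No

Characteristic polynomial: p(r) = r^2 + 8r + 16 = (r + 4)^2.
r = -4 has algebraic multiplicity 2; rank(Q + 4I) = 1, so geometric multiplicity = 1.
Geometric multiplicity < algebraic multiplicity, so Q is not diagonalizable.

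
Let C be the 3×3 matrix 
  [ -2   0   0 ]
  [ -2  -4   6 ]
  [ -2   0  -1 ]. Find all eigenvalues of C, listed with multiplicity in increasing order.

-4, -2, -1

Characteristic polynomial: p(λ) = λ^3 + 7λ^2 + 14λ + 8 = (λ + 1)(λ + 2)(λ + 4).
Roots (with multiplicity): -4, -2, -1.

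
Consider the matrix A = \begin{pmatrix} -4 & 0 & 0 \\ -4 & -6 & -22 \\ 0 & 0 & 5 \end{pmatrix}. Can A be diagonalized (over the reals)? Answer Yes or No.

Yes

Characteristic polynomial: p(λ) = λ^3 + 5λ^2 - 26λ - 120 = (λ - 5)(λ + 4)(λ + 6).
All 3 eigenvalues are distinct, so A is diagonalizable.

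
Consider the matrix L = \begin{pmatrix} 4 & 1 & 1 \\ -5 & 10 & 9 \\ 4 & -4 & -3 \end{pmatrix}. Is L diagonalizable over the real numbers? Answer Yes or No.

No

Characteristic polynomial: p(t) = t^3 - 11t^2 + 35t - 25 = (t - 5)^2(t - 1).
t = 5 has algebraic multiplicity 2; rank(L − 5I) = 2, so geometric multiplicity = 1.
Geometric multiplicity < algebraic multiplicity, so L is not diagonalizable.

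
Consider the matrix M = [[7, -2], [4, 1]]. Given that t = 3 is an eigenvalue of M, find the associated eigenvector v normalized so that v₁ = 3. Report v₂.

M − 3I = [[4, -2], [4, -2]].
Solving (M − 3I)v = 0 gives the eigenspace spanned by (3, 6).
With v₁ = 3, v = (3, 6), so v₂ = 6.

6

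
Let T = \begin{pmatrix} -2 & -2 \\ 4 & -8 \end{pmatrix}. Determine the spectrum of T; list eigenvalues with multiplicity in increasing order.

-6, -4

Characteristic polynomial: p(s) = s^2 + 10s + 24 = (s + 4)(s + 6).
Roots (with multiplicity): -6, -4.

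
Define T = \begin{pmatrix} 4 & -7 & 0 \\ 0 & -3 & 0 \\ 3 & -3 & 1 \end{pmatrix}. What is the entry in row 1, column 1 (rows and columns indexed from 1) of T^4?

Characteristic polynomial: λ^3 - 2λ^2 - 11λ + 12 = (λ - 4)(λ - 1)(λ + 3), so the eigenvalues are -3, 1, 4.
λ=-3: eigenvector (1, 1, 0).
λ=4: eigenvector (1, 0, 1).
λ=1: eigenvector (0, 0, 1).
P = [[1, 1, 0], [1, 0, 0], [0, 1, 1]], D = diag(-3, 4, 1), P⁻¹ = [[0, 1, 0], [1, -1, 0], [-1, 1, 1]].
T⁴ = P·diag(81, 256, 1)·P⁻¹ = [[256, -175, 0], [0, 81, 0], [255, -255, 1]].
The requested entry is 256.

256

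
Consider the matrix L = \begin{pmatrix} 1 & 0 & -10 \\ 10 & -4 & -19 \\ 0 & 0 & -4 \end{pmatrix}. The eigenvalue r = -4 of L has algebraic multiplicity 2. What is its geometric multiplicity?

1

L + 4I = [[5, 0, -10], [10, 0, -19], [0, 0, 0]].
This matrix has rank 2, so its null space has dimension 3 − 2 = 1.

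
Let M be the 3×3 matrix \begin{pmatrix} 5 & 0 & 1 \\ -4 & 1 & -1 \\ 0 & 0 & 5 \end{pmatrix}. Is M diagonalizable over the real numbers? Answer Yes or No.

Characteristic polynomial: p(λ) = λ^3 - 11λ^2 + 35λ - 25 = (λ - 5)^2(λ - 1).
λ = 5 has algebraic multiplicity 2; rank(M − 5I) = 2, so geometric multiplicity = 1.
Geometric multiplicity < algebraic multiplicity, so M is not diagonalizable.

No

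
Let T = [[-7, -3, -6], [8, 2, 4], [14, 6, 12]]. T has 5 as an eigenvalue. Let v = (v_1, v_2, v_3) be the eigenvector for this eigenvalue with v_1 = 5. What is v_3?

T − 5I = [[-12, -3, -6], [8, -3, 4], [14, 6, 7]].
Solving (T − 5I)v = 0 gives the eigenspace spanned by (5, 0, -10).
With v_1 = 5, v = (5, 0, -10), so v_3 = -10.

-10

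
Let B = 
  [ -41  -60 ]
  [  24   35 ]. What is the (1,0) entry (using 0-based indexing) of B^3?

744

Characteristic polynomial: t^2 + 6t + 5 = (t + 1)(t + 5), so the eigenvalues are -5, -1.
t=-1: eigenvector (3, -2).
t=-5: eigenvector (-5, 3).
P = [[3, -5], [-2, 3]], D = diag(-1, -5), P⁻¹ = [[-3, -5], [-2, -3]].
B³ = P·diag(-1, -125)·P⁻¹ = [[-1241, -1860], [744, 1115]].
The requested entry is 744.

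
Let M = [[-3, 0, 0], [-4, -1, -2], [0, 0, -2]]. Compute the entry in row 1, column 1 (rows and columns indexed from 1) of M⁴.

Characteristic polynomial: μ^3 + 6μ^2 + 11μ + 6 = (μ + 1)(μ + 2)(μ + 3), so the eigenvalues are -3, -2, -1.
μ=-3: eigenvector (1, 2, 0).
μ=-1: eigenvector (0, 1, 0).
μ=-2: eigenvector (0, 2, 1).
P = [[1, 0, 0], [2, 1, 2], [0, 0, 1]], D = diag(-3, -1, -2), P⁻¹ = [[1, 0, 0], [-2, 1, -2], [0, 0, 1]].
M⁴ = P·diag(81, 1, 16)·P⁻¹ = [[81, 0, 0], [160, 1, 30], [0, 0, 16]].
The requested entry is 81.

81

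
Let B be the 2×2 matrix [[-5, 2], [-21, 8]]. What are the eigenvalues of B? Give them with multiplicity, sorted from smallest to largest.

1, 2

Characteristic polynomial: p(μ) = μ^2 - 3μ + 2 = (μ - 2)(μ - 1).
Roots (with multiplicity): 1, 2.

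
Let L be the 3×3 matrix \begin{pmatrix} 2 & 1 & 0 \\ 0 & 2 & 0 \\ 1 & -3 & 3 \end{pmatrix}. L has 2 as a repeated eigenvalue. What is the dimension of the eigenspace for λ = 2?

L − 2I = [[0, 1, 0], [0, 0, 0], [1, -3, 1]].
This matrix has rank 2, so its null space has dimension 3 − 2 = 1.

1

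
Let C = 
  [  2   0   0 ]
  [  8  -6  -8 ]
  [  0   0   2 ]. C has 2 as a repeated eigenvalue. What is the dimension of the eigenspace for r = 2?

C − 2I = [[0, 0, 0], [8, -8, -8], [0, 0, 0]].
This matrix has rank 1, so its null space has dimension 3 − 1 = 2.

2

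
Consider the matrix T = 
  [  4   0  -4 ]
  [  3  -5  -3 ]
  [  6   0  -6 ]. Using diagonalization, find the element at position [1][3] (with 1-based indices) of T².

Characteristic polynomial: r^3 + 7r^2 + 10r = r(r + 2)(r + 5), so the eigenvalues are -5, -2, 0.
r=-2: eigenvector (-2, 1, -3).
r=-5: eigenvector (0, 1, 0).
r=0: eigenvector (1, 0, 1).
P = [[-2, 0, 1], [1, 1, 0], [-3, 0, 1]], D = diag(-2, -5, 0), P⁻¹ = [[1, 0, -1], [-1, 1, 1], [3, 0, -2]].
T² = P·diag(4, 25, 0)·P⁻¹ = [[-8, 0, 8], [-21, 25, 21], [-12, 0, 12]].
The requested entry is 8.

8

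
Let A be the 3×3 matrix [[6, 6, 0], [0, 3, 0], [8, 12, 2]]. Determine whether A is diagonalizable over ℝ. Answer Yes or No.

Yes

Characteristic polynomial: p(r) = r^3 - 11r^2 + 36r - 36 = (r - 6)(r - 3)(r - 2).
All 3 eigenvalues are distinct, so A is diagonalizable.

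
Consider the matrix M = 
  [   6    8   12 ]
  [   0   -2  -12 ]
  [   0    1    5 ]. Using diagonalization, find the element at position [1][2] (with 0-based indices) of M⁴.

Characteristic polynomial: s^3 - 9s^2 + 20s - 12 = (s - 6)(s - 2)(s - 1), so the eigenvalues are 1, 2, 6.
s=6: eigenvector (1, 0, 0).
s=1: eigenvector (-4, 4, -1).
s=2: eigenvector (3, -3, 1).
P = [[1, -4, 3], [0, 4, -3], [0, -1, 1]], D = diag(6, 1, 2), P⁻¹ = [[1, 1, 0], [0, 1, 3], [0, 1, 4]].
M⁴ = P·diag(1296, 1, 16)·P⁻¹ = [[1296, 1340, 180], [0, -44, -180], [0, 15, 61]].
The requested entry is -180.

-180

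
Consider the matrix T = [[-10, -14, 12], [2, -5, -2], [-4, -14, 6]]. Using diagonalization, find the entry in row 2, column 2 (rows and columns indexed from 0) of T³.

Characteristic polynomial: r^3 + 9r^2 + 8r - 60 = (r - 2)(r + 5)(r + 6), so the eigenvalues are -6, -5, 2.
r=-5: eigenvector (2, 1, 2).
r=2: eigenvector (1, 0, 1).
r=-6: eigenvector (2, 2, 3).
P = [[2, 1, 2], [1, 0, 2], [2, 1, 3]], D = diag(-5, 2, -6), P⁻¹ = [[2, 1, -2], [-1, -2, 2], [-1, 0, 1]].
T³ = P·diag(-125, 8, -216)·P⁻¹ = [[-76, -266, 84], [182, -125, -182], [140, -266, -132]].
The requested entry is -132.

-132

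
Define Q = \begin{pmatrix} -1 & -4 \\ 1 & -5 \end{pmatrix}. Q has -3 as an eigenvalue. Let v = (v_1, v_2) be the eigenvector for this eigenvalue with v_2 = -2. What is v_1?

Q + 3I = [[2, -4], [1, -2]].
Solving (Q + 3I)v = 0 gives the eigenspace spanned by (-4, -2).
With v_2 = -2, v = (-4, -2), so v_1 = -4.

-4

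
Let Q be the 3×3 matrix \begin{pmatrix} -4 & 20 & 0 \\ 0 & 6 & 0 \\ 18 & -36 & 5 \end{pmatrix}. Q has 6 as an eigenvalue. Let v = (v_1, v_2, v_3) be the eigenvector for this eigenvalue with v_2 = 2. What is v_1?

Q − 6I = [[-10, 20, 0], [0, 0, 0], [18, -36, -1]].
Solving (Q − 6I)v = 0 gives the eigenspace spanned by (4, 2, 0).
With v_2 = 2, v = (4, 2, 0), so v_1 = 4.

4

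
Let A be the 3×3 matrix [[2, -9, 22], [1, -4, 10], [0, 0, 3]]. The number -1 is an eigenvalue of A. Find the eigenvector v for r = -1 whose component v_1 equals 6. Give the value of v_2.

2

A + 1I = [[3, -9, 22], [1, -3, 10], [0, 0, 4]].
Solving (A + 1I)v = 0 gives the eigenspace spanned by (6, 2, 0).
With v_1 = 6, v = (6, 2, 0), so v_2 = 2.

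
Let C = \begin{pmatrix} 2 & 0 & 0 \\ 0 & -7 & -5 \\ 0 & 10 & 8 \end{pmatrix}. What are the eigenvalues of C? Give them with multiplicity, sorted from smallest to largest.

-2, 2, 3

Characteristic polynomial: p(t) = t^3 - 3t^2 - 4t + 12 = (t - 3)(t - 2)(t + 2).
Roots (with multiplicity): -2, 2, 3.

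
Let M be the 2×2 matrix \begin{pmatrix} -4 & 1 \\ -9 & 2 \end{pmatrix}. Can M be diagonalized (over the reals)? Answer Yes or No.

No

Characteristic polynomial: p(μ) = μ^2 + 2μ + 1 = (μ + 1)^2.
μ = -1 has algebraic multiplicity 2; rank(M + 1I) = 1, so geometric multiplicity = 1.
Geometric multiplicity < algebraic multiplicity, so M is not diagonalizable.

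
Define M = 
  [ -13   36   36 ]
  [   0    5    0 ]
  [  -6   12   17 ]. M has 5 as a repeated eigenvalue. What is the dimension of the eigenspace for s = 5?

M − 5I = [[-18, 36, 36], [0, 0, 0], [-6, 12, 12]].
This matrix has rank 1, so its null space has dimension 3 − 1 = 2.

2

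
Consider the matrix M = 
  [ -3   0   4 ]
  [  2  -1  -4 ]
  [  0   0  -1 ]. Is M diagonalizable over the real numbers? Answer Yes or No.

Yes

Characteristic polynomial: p(t) = t^3 + 5t^2 + 7t + 3 = (t + 1)^2(t + 3).
t = -1 has algebraic multiplicity 2; rank(M + 1I) = 1, so geometric multiplicity = 2.
Every eigenvalue has geometric = algebraic multiplicity, so M is diagonalizable.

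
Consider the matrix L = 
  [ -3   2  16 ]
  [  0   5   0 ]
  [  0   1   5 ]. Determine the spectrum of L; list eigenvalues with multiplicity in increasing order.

Characteristic polynomial: p(t) = t^3 - 7t^2 - 5t + 75 = (t - 5)^2(t + 3).
Roots (with multiplicity): -3, 5, 5.

-3, 5, 5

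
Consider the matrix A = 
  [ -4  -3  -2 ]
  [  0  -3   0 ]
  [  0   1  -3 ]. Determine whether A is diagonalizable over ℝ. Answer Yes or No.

Characteristic polynomial: p(r) = r^3 + 10r^2 + 33r + 36 = (r + 3)^2(r + 4).
r = -3 has algebraic multiplicity 2; rank(A + 3I) = 2, so geometric multiplicity = 1.
Geometric multiplicity < algebraic multiplicity, so A is not diagonalizable.

No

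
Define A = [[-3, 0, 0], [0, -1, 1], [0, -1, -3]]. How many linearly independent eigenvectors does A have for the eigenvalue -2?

A + 2I = [[-1, 0, 0], [0, 1, 1], [0, -1, -1]].
This matrix has rank 2, so its null space has dimension 3 − 2 = 1.

1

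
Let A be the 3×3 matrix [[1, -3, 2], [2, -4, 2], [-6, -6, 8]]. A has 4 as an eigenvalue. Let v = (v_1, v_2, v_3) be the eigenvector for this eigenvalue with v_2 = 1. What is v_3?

3

A − 4I = [[-3, -3, 2], [2, -8, 2], [-6, -6, 4]].
Solving (A − 4I)v = 0 gives the eigenspace spanned by (1, 1, 3).
With v_2 = 1, v = (1, 1, 3), so v_3 = 3.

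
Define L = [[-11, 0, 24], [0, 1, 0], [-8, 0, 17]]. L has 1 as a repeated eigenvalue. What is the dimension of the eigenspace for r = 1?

2

L − 1I = [[-12, 0, 24], [0, 0, 0], [-8, 0, 16]].
This matrix has rank 1, so its null space has dimension 3 − 1 = 2.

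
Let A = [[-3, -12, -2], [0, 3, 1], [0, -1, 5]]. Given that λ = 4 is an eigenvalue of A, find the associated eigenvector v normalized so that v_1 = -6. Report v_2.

A − 4I = [[-7, -12, -2], [0, -1, 1], [0, -1, 1]].
Solving (A − 4I)v = 0 gives the eigenspace spanned by (-6, 3, 3).
With v_1 = -6, v = (-6, 3, 3), so v_2 = 3.

3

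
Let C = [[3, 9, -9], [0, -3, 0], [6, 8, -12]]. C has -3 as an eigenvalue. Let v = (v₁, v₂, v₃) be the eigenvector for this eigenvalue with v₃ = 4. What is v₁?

6

C + 3I = [[6, 9, -9], [0, 0, 0], [6, 8, -9]].
Solving (C + 3I)v = 0 gives the eigenspace spanned by (6, 0, 4).
With v₃ = 4, v = (6, 0, 4), so v₁ = 6.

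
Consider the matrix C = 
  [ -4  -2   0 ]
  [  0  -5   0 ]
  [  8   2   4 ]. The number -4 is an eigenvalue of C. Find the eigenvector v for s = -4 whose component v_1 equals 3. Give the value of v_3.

-3

C + 4I = [[0, -2, 0], [0, -1, 0], [8, 2, 8]].
Solving (C + 4I)v = 0 gives the eigenspace spanned by (3, 0, -3).
With v_1 = 3, v = (3, 0, -3), so v_3 = -3.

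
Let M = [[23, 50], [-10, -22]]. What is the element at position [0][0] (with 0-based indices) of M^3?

Characteristic polynomial: λ^2 - λ - 6 = (λ - 3)(λ + 2), so the eigenvalues are -2, 3.
λ=3: eigenvector (5, -2).
λ=-2: eigenvector (-2, 1).
P = [[5, -2], [-2, 1]], D = diag(3, -2), P⁻¹ = [[1, 2], [2, 5]].
M³ = P·diag(27, -8)·P⁻¹ = [[167, 350], [-70, -148]].
The requested entry is 167.

167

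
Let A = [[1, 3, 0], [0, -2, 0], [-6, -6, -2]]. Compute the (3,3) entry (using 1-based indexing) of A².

4

Characteristic polynomial: λ^3 + 3λ^2 - 4 = (λ - 1)(λ + 2)^2, so the eigenvalues are -2, -2, 1.
λ=-2: eigenvector (-1, 1, -1).
λ=1: eigenvector (1, 0, -2).
λ=-2: eigenvector (0, 0, 1).
P = [[-1, 1, 0], [1, 0, 0], [-1, -2, 1]], D = diag(-2, 1, -2), P⁻¹ = [[0, 1, 0], [1, 1, 0], [2, 3, 1]].
A² = P·diag(4, 1, 4)·P⁻¹ = [[1, -3, 0], [0, 4, 0], [6, 6, 4]].
The requested entry is 4.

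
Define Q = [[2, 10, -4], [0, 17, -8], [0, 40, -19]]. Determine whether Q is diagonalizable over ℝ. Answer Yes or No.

Yes

Characteristic polynomial: p(r) = r^3 - 7r + 6 = (r - 2)(r - 1)(r + 3).
All 3 eigenvalues are distinct, so Q is diagonalizable.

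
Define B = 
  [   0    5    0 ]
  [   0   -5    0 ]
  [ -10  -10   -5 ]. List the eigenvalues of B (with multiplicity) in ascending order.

-5, -5, 0

Characteristic polynomial: p(r) = r^3 + 10r^2 + 25r = r(r + 5)^2.
Roots (with multiplicity): -5, -5, 0.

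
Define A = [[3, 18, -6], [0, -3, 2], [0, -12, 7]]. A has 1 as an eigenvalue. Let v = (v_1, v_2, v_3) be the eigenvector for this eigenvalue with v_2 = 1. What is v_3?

2

A − 1I = [[2, 18, -6], [0, -4, 2], [0, -12, 6]].
Solving (A − 1I)v = 0 gives the eigenspace spanned by (-3, 1, 2).
With v_2 = 1, v = (-3, 1, 2), so v_3 = 2.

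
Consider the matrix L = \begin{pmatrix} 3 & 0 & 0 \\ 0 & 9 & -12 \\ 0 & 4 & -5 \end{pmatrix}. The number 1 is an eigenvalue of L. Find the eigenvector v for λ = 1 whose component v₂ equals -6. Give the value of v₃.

-4

L − 1I = [[2, 0, 0], [0, 8, -12], [0, 4, -6]].
Solving (L − 1I)v = 0 gives the eigenspace spanned by (0, -6, -4).
With v₂ = -6, v = (0, -6, -4), so v₃ = -4.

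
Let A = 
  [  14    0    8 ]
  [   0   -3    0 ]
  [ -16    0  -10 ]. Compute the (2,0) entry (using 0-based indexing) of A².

Characteristic polynomial: λ^3 - λ^2 - 24λ - 36 = (λ - 6)(λ + 2)(λ + 3), so the eigenvalues are -3, -2, 6.
λ=-3: eigenvector (0, 1, 0).
λ=-2: eigenvector (-1, 0, 2).
λ=6: eigenvector (-1, 0, 1).
P = [[0, -1, -1], [1, 0, 0], [0, 2, 1]], D = diag(-3, -2, 6), P⁻¹ = [[0, 1, 0], [1, 0, 1], [-2, 0, -1]].
A² = P·diag(9, 4, 36)·P⁻¹ = [[68, 0, 32], [0, 9, 0], [-64, 0, -28]].
The requested entry is -64.

-64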